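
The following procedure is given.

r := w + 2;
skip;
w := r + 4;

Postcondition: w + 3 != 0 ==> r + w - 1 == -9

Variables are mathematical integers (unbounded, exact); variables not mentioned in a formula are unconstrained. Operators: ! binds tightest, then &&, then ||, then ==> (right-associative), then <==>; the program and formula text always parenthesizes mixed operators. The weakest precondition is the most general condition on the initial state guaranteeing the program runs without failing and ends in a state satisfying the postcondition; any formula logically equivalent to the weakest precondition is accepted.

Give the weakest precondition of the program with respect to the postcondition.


Working backward. After the program, the postcondition w + 3 != 0 ==> r + w - 1 == -9 must hold; in canonical form it is w != -3 ==> r + w == -8.
Before w := r + 4: r != -7 ==> 2*r == -12
Before skip: r != -7 ==> 2*r == -12
Before r := w + 2: w != -9 ==> 2*w == -16
Answer: WP = w != -9 ==> 2*w == -16


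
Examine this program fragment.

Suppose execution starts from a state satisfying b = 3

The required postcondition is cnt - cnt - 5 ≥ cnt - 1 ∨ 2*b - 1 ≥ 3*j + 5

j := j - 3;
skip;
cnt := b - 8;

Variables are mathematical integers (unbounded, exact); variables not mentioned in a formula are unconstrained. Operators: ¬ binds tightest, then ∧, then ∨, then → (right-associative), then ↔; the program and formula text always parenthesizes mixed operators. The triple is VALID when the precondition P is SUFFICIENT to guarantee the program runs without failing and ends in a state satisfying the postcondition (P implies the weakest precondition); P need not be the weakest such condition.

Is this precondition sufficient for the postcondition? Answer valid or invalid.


Working backward. After the program, the postcondition cnt - cnt - 5 ≥ cnt - 1 ∨ 2*b - 1 ≥ 3*j + 5 must hold; in canonical form it is cnt ≤ -4 ∨ 2*b ≥ 3*j + 6.
Before cnt := b - 8: b ≤ 4 ∨ 2*b ≥ 3*j + 6
Before skip: b ≤ 4 ∨ 2*b ≥ 3*j + 6
Before j := j - 3: b ≤ 4 ∨ 2*b ≥ 3*j - 3
The weakest precondition is b ≤ 4 ∨ 2*b ≥ 3*j - 3.
Check whether b = 3 implies it.
Every state satisfying the precondition satisfies the weakest precondition: the implication holds.
Answer: valid


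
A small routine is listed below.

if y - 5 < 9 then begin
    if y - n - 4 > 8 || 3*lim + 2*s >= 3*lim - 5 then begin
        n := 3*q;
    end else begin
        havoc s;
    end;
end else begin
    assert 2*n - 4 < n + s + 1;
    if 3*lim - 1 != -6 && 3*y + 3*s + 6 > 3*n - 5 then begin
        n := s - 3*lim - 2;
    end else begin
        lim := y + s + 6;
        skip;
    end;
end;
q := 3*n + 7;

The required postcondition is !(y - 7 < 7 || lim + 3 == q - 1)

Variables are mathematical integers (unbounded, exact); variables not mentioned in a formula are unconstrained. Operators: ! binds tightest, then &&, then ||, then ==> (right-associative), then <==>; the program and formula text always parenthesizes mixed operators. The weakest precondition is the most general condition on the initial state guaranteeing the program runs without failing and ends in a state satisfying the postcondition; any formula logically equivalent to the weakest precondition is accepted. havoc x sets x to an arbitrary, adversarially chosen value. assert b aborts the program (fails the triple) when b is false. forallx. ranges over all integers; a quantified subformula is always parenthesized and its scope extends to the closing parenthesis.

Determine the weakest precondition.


Working backward. After the program, the postcondition !(y - 7 < 7 || lim + 3 == q - 1) must hold; in canonical form it is !(y < 14 || lim == q - 4).
Before q := 3*n + 7: !(y < 14 || lim == 3*n + 3)
Then branch requires ((y > n + 12 || 2*s >= -5) ==> (!(y < 14 || lim == 9*q + 3))) && ((!(y > n + 12 || 2*s >= -5)) ==> (!(y < 14 || lim == 3*n + 3))); else branch requires n < s + 5 && ((3*lim != -5 && 3*s + 3*y > 3*n - 11) ==> (!(y < 14 || 10*lim == 3*s - 3))) && ((!(3*lim != -5 && 3*s + 3*y > 3*n - 11)) ==> (!(y < 14 || s + y == 3*n - 3))).
Before the if: (y < 14 ==> (((y > n + 12 || 2*s >= -5) ==> (!(y < 14 || lim == 9*q + 3))) && ((!(y > n + 12 || 2*s >= -5)) ==> (!(y < 14 || lim == 3*n + 3))))) && ((!(y < 14)) ==> (n < s + 5 && ((3*lim != -5 && 3*s + 3*y > 3*n - 11) ==> (!(y < 14 || 10*lim == 3*s - 3))) && ((!(3*lim != -5 && 3*s + 3*y > 3*n - 11)) ==> (!(y < 14 || s + y == 3*n - 3)))))
Answer: WP = (y < 14 ==> (((y > n + 12 || 2*s >= -5) ==> (!(y < 14 || lim == 9*q + 3))) && ((!(y > n + 12 || 2*s >= -5)) ==> (!(y < 14 || lim == 3*n + 3))))) && ((!(y < 14)) ==> (n < s + 5 && ((3*lim != -5 && 3*s + 3*y > 3*n - 11) ==> (!(y < 14 || 10*lim == 3*s - 3))) && ((!(3*lim != -5 && 3*s + 3*y > 3*n - 11)) ==> (!(y < 14 || s + y == 3*n - 3)))))


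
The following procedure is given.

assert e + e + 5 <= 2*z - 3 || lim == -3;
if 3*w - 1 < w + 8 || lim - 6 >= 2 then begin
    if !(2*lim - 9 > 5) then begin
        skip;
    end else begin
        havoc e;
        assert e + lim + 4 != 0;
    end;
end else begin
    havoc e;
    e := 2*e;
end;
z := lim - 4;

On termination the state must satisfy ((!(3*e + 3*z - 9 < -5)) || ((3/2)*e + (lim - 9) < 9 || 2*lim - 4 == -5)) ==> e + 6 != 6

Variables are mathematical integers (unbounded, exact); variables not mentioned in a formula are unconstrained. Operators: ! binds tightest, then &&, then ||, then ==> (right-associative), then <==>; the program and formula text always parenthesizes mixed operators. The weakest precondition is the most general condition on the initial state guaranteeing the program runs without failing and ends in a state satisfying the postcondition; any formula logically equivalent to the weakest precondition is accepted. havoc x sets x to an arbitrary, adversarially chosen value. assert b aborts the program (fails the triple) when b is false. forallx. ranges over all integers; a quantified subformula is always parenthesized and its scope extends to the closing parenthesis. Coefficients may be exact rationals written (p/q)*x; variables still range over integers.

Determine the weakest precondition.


Working backward. After the program, the postcondition ((!(3*e + 3*z - 9 < -5)) || ((3/2)*e + (lim - 9) < 9 || 2*lim - 4 == -5)) ==> e + 6 != 6 must hold; in canonical form it is ((!(3*e + 3*z < 4)) || (3/2)*e + lim < 18 || 2*lim == -1) ==> e != 0.
Before z := lim - 4: ((!(3*e + 3*lim < 16)) || (3/2)*e + lim < 18 || 2*lim == -1) ==> e != 0
Then branch requires ((!(2*lim > 14)) ==> (((!(3*e + 3*lim < 16)) || (3/2)*e + lim < 18 || 2*lim == -1) ==> e != 0)) && (2*lim > 14 ==> (forall e_1. (e_1 + lim != -4 && (((!(3*e_1 + 3*lim < 16)) || (3/2)*e_1 + lim < 18 || 2*lim == -1) ==> e_1 != 0)))); else branch requires forall e_1. (((!(6*e_1 + 3*lim < 16)) || 3*e_1 + lim < 18 || 2*lim == -1) ==> 2*e_1 != 0).
Before the if: ((2*w < 9 || lim >= 8) ==> (((!(2*lim > 14)) ==> (((!(3*e + 3*lim < 16)) || (3/2)*e + lim < 18 || 2*lim == -1) ==> e != 0)) && (2*lim > 14 ==> (forall e_1. (e_1 + lim != -4 && (((!(3*e_1 + 3*lim < 16)) || (3/2)*e_1 + lim < 18 || 2*lim == -1) ==> e_1 != 0)))))) && ((!(2*w < 9 || lim >= 8)) ==> (forall e_1. (((!(6*e_1 + 3*lim < 16)) || 3*e_1 + lim < 18 || 2*lim == -1) ==> 2*e_1 != 0)))
Before assert e + e + 5 <= 2*z - 3 || lim == -3: (2*e <= 2*z - 8 || lim == -3) && ((2*w < 9 || lim >= 8) ==> (((!(2*lim > 14)) ==> (((!(3*e + 3*lim < 16)) || (3/2)*e + lim < 18 || 2*lim == -1) ==> e != 0)) && (2*lim > 14 ==> (forall e_1. (e_1 + lim != -4 && (((!(3*e_1 + 3*lim < 16)) || (3/2)*e_1 + lim < 18 || 2*lim == -1) ==> e_1 != 0)))))) && ((!(2*w < 9 || lim >= 8)) ==> (forall e_1. (((!(6*e_1 + 3*lim < 16)) || 3*e_1 + lim < 18 || 2*lim == -1) ==> 2*e_1 != 0)))
Answer: WP = (2*e <= 2*z - 8 || lim == -3) && ((2*w < 9 || lim >= 8) ==> (((!(2*lim > 14)) ==> (((!(3*e + 3*lim < 16)) || (3/2)*e + lim < 18 || 2*lim == -1) ==> e != 0)) && (2*lim > 14 ==> (forall e_1. (e_1 + lim != -4 && (((!(3*e_1 + 3*lim < 16)) || (3/2)*e_1 + lim < 18 || 2*lim == -1) ==> e_1 != 0)))))) && ((!(2*w < 9 || lim >= 8)) ==> (forall e_1. (((!(6*e_1 + 3*lim < 16)) || 3*e_1 + lim < 18 || 2*lim == -1) ==> 2*e_1 != 0)))


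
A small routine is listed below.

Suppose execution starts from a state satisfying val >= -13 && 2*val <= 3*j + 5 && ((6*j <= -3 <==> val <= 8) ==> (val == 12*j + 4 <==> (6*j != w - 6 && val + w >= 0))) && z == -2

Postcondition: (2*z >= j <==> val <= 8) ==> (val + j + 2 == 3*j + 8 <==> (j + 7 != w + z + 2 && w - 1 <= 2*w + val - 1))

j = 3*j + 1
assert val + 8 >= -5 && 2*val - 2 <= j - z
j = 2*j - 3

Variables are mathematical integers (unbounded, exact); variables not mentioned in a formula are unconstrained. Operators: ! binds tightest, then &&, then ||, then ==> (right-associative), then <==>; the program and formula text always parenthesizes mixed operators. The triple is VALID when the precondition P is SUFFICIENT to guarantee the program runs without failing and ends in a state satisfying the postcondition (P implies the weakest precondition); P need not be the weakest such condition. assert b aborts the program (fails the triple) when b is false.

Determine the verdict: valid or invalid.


Working backward. After the program, the postcondition (2*z >= j <==> val <= 8) ==> (val + j + 2 == 3*j + 8 <==> (j + 7 != w + z + 2 && w - 1 <= 2*w + val - 1)) must hold; in canonical form it is (2*z >= j <==> val <= 8) ==> (val == 2*j + 6 <==> (j != w + z - 5 && val + w >= 0)).
Before j := 2*j - 3: (2*z >= 2*j - 3 <==> val <= 8) ==> (val == 4*j <==> (2*j != w + z - 2 && val + w >= 0))
Before assert val + 8 >= -5 && 2*val - 2 <= j - z: val >= -13 && 2*val + z <= j + 2 && ((2*z >= 2*j - 3 <==> val <= 8) ==> (val == 4*j <==> (2*j != w + z - 2 && val + w >= 0)))
Before j := 3*j + 1: val >= -13 && 2*val + z <= 3*j + 3 && ((2*z >= 6*j - 1 <==> val <= 8) ==> (val == 12*j + 4 <==> (6*j != w + z - 4 && val + w >= 0)))
The weakest precondition is val >= -13 && 2*val + z <= 3*j + 3 && ((2*z >= 6*j - 1 <==> val <= 8) ==> (val == 12*j + 4 <==> (6*j != w + z - 4 && val + w >= 0))).
Check whether val >= -13 && 2*val <= 3*j + 5 && ((6*j <= -3 <==> val <= 8) ==> (val == 12*j + 4 <==> (6*j != w - 6 && val + w >= 0))) && z == -2 implies it.
Every state satisfying the precondition satisfies the weakest precondition: the implication holds.
Answer: valid


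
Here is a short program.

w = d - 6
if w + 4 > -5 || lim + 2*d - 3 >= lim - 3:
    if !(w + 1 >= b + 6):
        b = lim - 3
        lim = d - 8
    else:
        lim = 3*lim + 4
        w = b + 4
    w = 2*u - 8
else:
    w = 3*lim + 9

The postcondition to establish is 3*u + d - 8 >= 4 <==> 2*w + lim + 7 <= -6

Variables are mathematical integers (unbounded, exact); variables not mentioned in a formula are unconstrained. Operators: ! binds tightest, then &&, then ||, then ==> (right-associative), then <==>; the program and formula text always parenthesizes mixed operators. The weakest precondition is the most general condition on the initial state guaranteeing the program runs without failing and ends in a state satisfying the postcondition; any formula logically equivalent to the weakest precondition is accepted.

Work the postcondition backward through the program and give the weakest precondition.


Working backward. After the program, the postcondition 3*u + d - 8 >= 4 <==> 2*w + lim + 7 <= -6 must hold; in canonical form it is d + 3*u >= 12 <==> lim + 2*w <= -13.
Then branch requires ((!(w >= b + 5)) ==> (d + 3*u >= 12 <==> d + 4*u <= 11)) && (w >= b + 5 ==> (d + 3*u >= 12 <==> 3*lim + 4*u <= -1)); else branch requires d + 3*u >= 12 <==> 7*lim <= -31.
Before the if: ((w > -9 || 2*d >= 0) ==> (((!(w >= b + 5)) ==> (d + 3*u >= 12 <==> d + 4*u <= 11)) && (w >= b + 5 ==> (d + 3*u >= 12 <==> 3*lim + 4*u <= -1)))) && ((!(w > -9 || 2*d >= 0)) ==> (d + 3*u >= 12 <==> 7*lim <= -31))
Before w := d - 6: ((d > -3 || 2*d >= 0) ==> (((!(d >= b + 11)) ==> (d + 3*u >= 12 <==> d + 4*u <= 11)) && (d >= b + 11 ==> (d + 3*u >= 12 <==> 3*lim + 4*u <= -1)))) && ((!(d > -3 || 2*d >= 0)) ==> (d + 3*u >= 12 <==> 7*lim <= -31))
Answer: WP = ((d > -3 || 2*d >= 0) ==> (((!(d >= b + 11)) ==> (d + 3*u >= 12 <==> d + 4*u <= 11)) && (d >= b + 11 ==> (d + 3*u >= 12 <==> 3*lim + 4*u <= -1)))) && ((!(d > -3 || 2*d >= 0)) ==> (d + 3*u >= 12 <==> 7*lim <= -31))


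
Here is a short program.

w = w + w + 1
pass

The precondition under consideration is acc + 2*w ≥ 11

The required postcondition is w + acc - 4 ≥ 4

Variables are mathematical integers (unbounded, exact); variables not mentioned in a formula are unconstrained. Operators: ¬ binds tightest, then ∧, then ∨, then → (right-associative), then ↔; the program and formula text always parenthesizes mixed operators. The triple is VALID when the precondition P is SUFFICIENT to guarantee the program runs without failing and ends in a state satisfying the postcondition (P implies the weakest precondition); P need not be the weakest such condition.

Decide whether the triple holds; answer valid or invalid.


Working backward. After the program, the postcondition w + acc - 4 ≥ 4 must hold; in canonical form it is acc + w ≥ 8.
Before skip: acc + w ≥ 8
Before w := w + w + 1: acc + 2*w ≥ 7
The weakest precondition is acc + 2*w ≥ 7.
Check whether acc + 2*w ≥ 11 implies it.
Every state satisfying the precondition satisfies the weakest precondition: the implication holds.
Answer: valid


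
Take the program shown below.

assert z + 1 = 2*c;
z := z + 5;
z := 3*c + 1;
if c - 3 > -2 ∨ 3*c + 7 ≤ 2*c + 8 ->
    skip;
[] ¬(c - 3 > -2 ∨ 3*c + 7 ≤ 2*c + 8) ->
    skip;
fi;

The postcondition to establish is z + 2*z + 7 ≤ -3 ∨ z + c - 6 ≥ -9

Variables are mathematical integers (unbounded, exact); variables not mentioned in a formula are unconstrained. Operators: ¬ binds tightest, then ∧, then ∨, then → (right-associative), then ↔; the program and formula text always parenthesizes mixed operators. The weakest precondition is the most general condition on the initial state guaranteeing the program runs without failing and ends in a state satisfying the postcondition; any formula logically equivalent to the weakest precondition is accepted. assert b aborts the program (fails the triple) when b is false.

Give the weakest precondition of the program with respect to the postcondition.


Working backward. After the program, the postcondition z + 2*z + 7 ≤ -3 ∨ z + c - 6 ≥ -9 must hold; in canonical form it is 3*z ≤ -10 ∨ c + z ≥ -3.
Then branch requires 3*z ≤ -10 ∨ c + z ≥ -3; else branch requires 3*z ≤ -10 ∨ c + z ≥ -3.
Before the if: ((c > 1 ∨ c ≤ 1) → (3*z ≤ -10 ∨ c + z ≥ -3)) ∧ ((¬(c > 1 ∨ c ≤ 1)) → (3*z ≤ -10 ∨ c + z ≥ -3))
Before z := 3*c + 1: ((c > 1 ∨ c ≤ 1) → (9*c ≤ -13 ∨ 4*c ≥ -4)) ∧ ((¬(c > 1 ∨ c ≤ 1)) → (9*c ≤ -13 ∨ 4*c ≥ -4))
Before z := z + 5: ((c > 1 ∨ c ≤ 1) → (9*c ≤ -13 ∨ 4*c ≥ -4)) ∧ ((¬(c > 1 ∨ c ≤ 1)) → (9*c ≤ -13 ∨ 4*c ≥ -4))
Before assert z + 1 = 2*c: z = 2*c - 1 ∧ ((c > 1 ∨ c ≤ 1) → (9*c ≤ -13 ∨ 4*c ≥ -4)) ∧ ((¬(c > 1 ∨ c ≤ 1)) → (9*c ≤ -13 ∨ 4*c ≥ -4))
Answer: WP = z = 2*c - 1 ∧ ((c > 1 ∨ c ≤ 1) → (9*c ≤ -13 ∨ 4*c ≥ -4)) ∧ ((¬(c > 1 ∨ c ≤ 1)) → (9*c ≤ -13 ∨ 4*c ≥ -4))


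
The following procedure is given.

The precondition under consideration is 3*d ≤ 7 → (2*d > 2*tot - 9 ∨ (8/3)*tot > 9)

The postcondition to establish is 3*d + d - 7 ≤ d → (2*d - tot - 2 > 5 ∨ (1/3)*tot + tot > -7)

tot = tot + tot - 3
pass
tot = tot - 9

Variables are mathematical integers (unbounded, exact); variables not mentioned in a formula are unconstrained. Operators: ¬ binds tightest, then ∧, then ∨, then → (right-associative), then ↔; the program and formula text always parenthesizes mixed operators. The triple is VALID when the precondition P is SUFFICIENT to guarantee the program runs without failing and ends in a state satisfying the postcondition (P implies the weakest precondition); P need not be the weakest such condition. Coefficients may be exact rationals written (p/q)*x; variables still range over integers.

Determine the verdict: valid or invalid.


Working backward. After the program, the postcondition 3*d + d - 7 ≤ d → (2*d - tot - 2 > 5 ∨ (1/3)*tot + tot > -7) must hold; in canonical form it is 3*d ≤ 7 → (2*d > tot + 7 ∨ (4/3)*tot > -7).
Before tot := tot - 9: 3*d ≤ 7 → (2*d > tot - 2 ∨ (4/3)*tot > 5)
Before skip: 3*d ≤ 7 → (2*d > tot - 2 ∨ (4/3)*tot > 5)
Before tot := tot + tot - 3: 3*d ≤ 7 → (2*d > 2*tot - 5 ∨ (8/3)*tot > 9)
The weakest precondition is 3*d ≤ 7 → (2*d > 2*tot - 5 ∨ (8/3)*tot > 9).
Check whether 3*d ≤ 7 → (2*d > 2*tot - 9 ∨ (8/3)*tot > 9) implies it.
Countermodel: at the initial state d = -3, tot = 0, the precondition holds but the weakest precondition fails.
Answer: invalid


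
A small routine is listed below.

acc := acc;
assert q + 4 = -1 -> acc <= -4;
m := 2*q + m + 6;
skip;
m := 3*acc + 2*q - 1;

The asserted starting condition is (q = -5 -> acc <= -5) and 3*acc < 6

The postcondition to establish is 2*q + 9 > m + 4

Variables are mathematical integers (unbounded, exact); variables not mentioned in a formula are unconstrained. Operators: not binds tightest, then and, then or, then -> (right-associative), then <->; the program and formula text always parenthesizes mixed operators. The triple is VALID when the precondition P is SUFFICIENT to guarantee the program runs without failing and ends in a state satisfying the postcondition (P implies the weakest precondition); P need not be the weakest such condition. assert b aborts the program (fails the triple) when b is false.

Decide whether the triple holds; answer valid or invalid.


Working backward. After the program, the postcondition 2*q + 9 > m + 4 must hold; in canonical form it is 2*q > m - 5.
Before m := 3*acc + 2*q - 1: 3*acc < 6
Before skip: 3*acc < 6
Before m := 2*q + m + 6: 3*acc < 6
Before assert q + 4 = -1 -> acc <= -4: (q = -5 -> acc <= -4) and 3*acc < 6
Before acc := acc: (q = -5 -> acc <= -4) and 3*acc < 6
The weakest precondition is (q = -5 -> acc <= -4) and 3*acc < 6.
Check whether (q = -5 -> acc <= -5) and 3*acc < 6 implies it.
Every state satisfying the precondition satisfies the weakest precondition: the implication holds.
Answer: valid


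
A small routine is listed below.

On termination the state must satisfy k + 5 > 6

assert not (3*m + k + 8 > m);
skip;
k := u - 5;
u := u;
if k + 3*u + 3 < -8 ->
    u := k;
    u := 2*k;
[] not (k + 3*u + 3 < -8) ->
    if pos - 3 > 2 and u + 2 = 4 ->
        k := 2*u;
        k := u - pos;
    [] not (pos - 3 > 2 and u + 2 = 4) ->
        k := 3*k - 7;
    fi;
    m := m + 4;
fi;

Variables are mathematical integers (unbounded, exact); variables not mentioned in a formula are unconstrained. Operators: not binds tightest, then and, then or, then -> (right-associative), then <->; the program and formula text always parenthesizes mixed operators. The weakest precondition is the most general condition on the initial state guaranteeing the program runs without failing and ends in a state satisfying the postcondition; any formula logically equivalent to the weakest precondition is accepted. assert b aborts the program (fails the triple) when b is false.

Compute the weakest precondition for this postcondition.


Working backward. After the program, the postcondition k + 5 > 6 must hold; in canonical form it is k > 1.
Then branch requires k > 1; else branch requires ((pos > 5 and u = 2) -> u > pos + 1) and ((not (pos > 5 and u = 2)) -> 3*k > 8).
Before the if: (k + 3*u < -11 -> k > 1) and ((not (k + 3*u < -11)) -> (((pos > 5 and u = 2) -> u > pos + 1) and ((not (pos > 5 and u = 2)) -> 3*k > 8)))
Before u := u: (k + 3*u < -11 -> k > 1) and ((not (k + 3*u < -11)) -> (((pos > 5 and u = 2) -> u > pos + 1) and ((not (pos > 5 and u = 2)) -> 3*k > 8)))
Before k := u - 5: (4*u < -6 -> u > 6) and ((not (4*u < -6)) -> (((pos > 5 and u = 2) -> u > pos + 1) and ((not (pos > 5 and u = 2)) -> 3*u > 23)))
Before skip: (4*u < -6 -> u > 6) and ((not (4*u < -6)) -> (((pos > 5 and u = 2) -> u > pos + 1) and ((not (pos > 5 and u = 2)) -> 3*u > 23)))
Before assert not (3*m + k + 8 > m): (not (k + 2*m > -8)) and (4*u < -6 -> u > 6) and ((not (4*u < -6)) -> (((pos > 5 and u = 2) -> u > pos + 1) and ((not (pos > 5 and u = 2)) -> 3*u > 23)))
Answer: WP = (not (k + 2*m > -8)) and (4*u < -6 -> u > 6) and ((not (4*u < -6)) -> (((pos > 5 and u = 2) -> u > pos + 1) and ((not (pos > 5 and u = 2)) -> 3*u > 23)))


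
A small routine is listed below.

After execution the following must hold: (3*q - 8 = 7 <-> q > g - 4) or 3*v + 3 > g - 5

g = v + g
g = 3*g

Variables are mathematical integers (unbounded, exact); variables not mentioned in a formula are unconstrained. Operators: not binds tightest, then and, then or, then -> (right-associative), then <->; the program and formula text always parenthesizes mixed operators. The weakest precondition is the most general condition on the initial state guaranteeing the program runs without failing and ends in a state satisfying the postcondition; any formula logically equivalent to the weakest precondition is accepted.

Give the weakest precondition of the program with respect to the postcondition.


Working backward. After the program, the postcondition (3*q - 8 = 7 <-> q > g - 4) or 3*v + 3 > g - 5 must hold; in canonical form it is (3*q = 15 <-> q > g - 4) or 3*v > g - 8.
Before g := 3*g: (3*q = 15 <-> q > 3*g - 4) or 3*v > 3*g - 8
Before g := v + g: (3*q = 15 <-> q > 3*g + 3*v - 4) or 3*g < 8
Answer: WP = (3*q = 15 <-> q > 3*g + 3*v - 4) or 3*g < 8


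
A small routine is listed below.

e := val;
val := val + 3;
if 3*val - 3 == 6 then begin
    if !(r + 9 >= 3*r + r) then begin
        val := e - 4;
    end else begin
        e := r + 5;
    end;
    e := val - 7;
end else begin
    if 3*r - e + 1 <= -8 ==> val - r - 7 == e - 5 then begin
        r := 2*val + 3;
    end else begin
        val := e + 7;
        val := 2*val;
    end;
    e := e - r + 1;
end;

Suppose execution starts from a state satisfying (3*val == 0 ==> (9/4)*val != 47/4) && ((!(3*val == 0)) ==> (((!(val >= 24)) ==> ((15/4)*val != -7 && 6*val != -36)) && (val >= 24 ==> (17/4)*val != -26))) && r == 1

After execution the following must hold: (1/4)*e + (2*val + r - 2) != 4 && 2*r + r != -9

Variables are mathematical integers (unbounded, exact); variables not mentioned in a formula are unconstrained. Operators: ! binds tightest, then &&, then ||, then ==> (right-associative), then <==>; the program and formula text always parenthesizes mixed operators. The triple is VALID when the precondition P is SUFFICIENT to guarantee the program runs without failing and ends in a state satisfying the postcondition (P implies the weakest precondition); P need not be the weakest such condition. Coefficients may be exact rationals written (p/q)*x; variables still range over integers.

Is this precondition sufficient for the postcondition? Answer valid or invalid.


Working backward. After the program, the postcondition (1/4)*e + (2*val + r - 2) != 4 && 2*r + r != -9 must hold; in canonical form it is (1/4)*e + r + 2*val != 6 && 3*r != -9.
Then branch requires ((!(3*r <= 9)) ==> ((9/4)*e + r != 67/4 && 3*r != -9)) && (3*r <= 9 ==> (r + (9/4)*val != 31/4 && 3*r != -9)); else branch requires ((3*r <= e - 9 ==> val == e + r + 2) ==> ((1/4)*e + (7/2)*val != 7/2 && 6*val != -18)) && ((!(3*r <= e - 9 ==> val == e + r + 2)) ==> ((17/4)*e + (3/4)*r != -89/4 && 3*r != -9)).
Before the if: (3*val == 9 ==> (((!(3*r <= 9)) ==> ((9/4)*e + r != 67/4 && 3*r != -9)) && (3*r <= 9 ==> (r + (9/4)*val != 31/4 && 3*r != -9)))) && ((!(3*val == 9)) ==> (((3*r <= e - 9 ==> val == e + r + 2) ==> ((1/4)*e + (7/2)*val != 7/2 && 6*val != -18)) && ((!(3*r <= e - 9 ==> val == e + r + 2)) ==> ((17/4)*e + (3/4)*r != -89/4 && 3*r != -9))))
Before val := val + 3: (3*val == 0 ==> (((!(3*r <= 9)) ==> ((9/4)*e + r != 67/4 && 3*r != -9)) && (3*r <= 9 ==> (r + (9/4)*val != 1 && 3*r != -9)))) && ((!(3*val == 0)) ==> (((3*r <= e - 9 ==> val == e + r - 1) ==> ((1/4)*e + (7/2)*val != -7 && 6*val != -36)) && ((!(3*r <= e - 9 ==> val == e + r - 1)) ==> ((17/4)*e + (3/4)*r != -89/4 && 3*r != -9))))
Before e := val: (3*val == 0 ==> (((!(3*r <= 9)) ==> (r + (9/4)*val != 67/4 && 3*r != -9)) && (3*r <= 9 ==> (r + (9/4)*val != 1 && 3*r != -9)))) && ((!(3*val == 0)) ==> (((3*r <= val - 9 ==> r == 1) ==> ((15/4)*val != -7 && 6*val != -36)) && ((!(3*r <= val - 9 ==> r == 1)) ==> ((3/4)*r + (17/4)*val != -89/4 && 3*r != -9))))
The weakest precondition is (3*val == 0 ==> (((!(3*r <= 9)) ==> (r + (9/4)*val != 67/4 && 3*r != -9)) && (3*r <= 9 ==> (r + (9/4)*val != 1 && 3*r != -9)))) && ((!(3*val == 0)) ==> (((3*r <= val - 9 ==> r == 1) ==> ((15/4)*val != -7 && 6*val != -36)) && ((!(3*r <= val - 9 ==> r == 1)) ==> ((3/4)*r + (17/4)*val != -89/4 && 3*r != -9)))).
Check whether (3*val == 0 ==> (9/4)*val != 47/4) && ((!(3*val == 0)) ==> (((!(val >= 24)) ==> ((15/4)*val != -7 && 6*val != -36)) && (val >= 24 ==> (17/4)*val != -26))) && r == 1 implies it.
Countermodel: at the initial state r = 1, val = 0, the precondition holds but the weakest precondition fails.
Answer: invalid


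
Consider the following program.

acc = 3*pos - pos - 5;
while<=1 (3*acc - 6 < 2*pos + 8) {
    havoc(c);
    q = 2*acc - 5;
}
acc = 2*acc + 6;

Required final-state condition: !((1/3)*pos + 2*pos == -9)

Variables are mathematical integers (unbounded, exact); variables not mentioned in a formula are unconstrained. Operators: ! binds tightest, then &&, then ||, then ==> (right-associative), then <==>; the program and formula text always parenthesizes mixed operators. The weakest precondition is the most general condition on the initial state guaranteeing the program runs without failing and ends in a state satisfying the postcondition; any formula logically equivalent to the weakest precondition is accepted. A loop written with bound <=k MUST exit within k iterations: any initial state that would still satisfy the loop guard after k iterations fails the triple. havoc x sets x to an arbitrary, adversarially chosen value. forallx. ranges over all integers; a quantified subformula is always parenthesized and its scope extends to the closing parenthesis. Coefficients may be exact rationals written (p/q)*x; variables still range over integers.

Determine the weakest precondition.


Working backward. After the program, the postcondition !((1/3)*pos + 2*pos == -9) must hold; in canonical form it is !((7/3)*pos == -9).
Before acc := 2*acc + 6: !((7/3)*pos == -9)
Before the loop (bound <=1), unroll the exhaustion recursion (WP_0 = exit-now case; WP_j = one more guarded iteration, up to j = 1):
  WP_0: (!(3*acc < 2*pos + 14)) && (!((7/3)*pos == -9))
  WP_1: (3*acc < 2*pos + 14 ==> ((!(3*acc < 2*pos + 14)) && (!((7/3)*pos == -9)))) && ((!(3*acc < 2*pos + 14)) ==> (!((7/3)*pos == -9)))
So before the loop: (3*acc < 2*pos + 14 ==> ((!(3*acc < 2*pos + 14)) && (!((7/3)*pos == -9)))) && ((!(3*acc < 2*pos + 14)) ==> (!((7/3)*pos == -9)))
Before acc := 3*pos - pos - 5: (4*pos < 29 ==> ((!(4*pos < 29)) && (!((7/3)*pos == -9)))) && ((!(4*pos < 29)) ==> (!((7/3)*pos == -9)))
Answer: WP = (4*pos < 29 ==> ((!(4*pos < 29)) && (!((7/3)*pos == -9)))) && ((!(4*pos < 29)) ==> (!((7/3)*pos == -9)))


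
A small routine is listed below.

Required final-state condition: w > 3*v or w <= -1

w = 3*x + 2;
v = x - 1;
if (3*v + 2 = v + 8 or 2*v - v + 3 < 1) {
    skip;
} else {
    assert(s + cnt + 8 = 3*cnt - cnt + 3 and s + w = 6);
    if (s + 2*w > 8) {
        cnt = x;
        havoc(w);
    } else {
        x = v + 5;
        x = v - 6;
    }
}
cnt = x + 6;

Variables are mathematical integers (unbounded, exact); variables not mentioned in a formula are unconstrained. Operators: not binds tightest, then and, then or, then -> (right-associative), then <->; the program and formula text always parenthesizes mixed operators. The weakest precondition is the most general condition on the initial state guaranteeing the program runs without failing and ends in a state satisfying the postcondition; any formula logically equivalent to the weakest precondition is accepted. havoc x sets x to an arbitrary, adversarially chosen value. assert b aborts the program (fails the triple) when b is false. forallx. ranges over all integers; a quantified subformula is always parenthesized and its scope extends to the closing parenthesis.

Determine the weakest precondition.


Working backward. After the program, w > 3*v or w <= -1 must hold.
Before cnt := x + 6: w > 3*v or w <= -1
Then branch requires w > 3*v or w <= -1; else branch requires s = cnt - 5 and s + w = 6 and (s + 2*w > 8 -> (forall w_1. (w_1 > 3*v or w_1 <= -1))) and ((not (s + 2*w > 8)) -> (w > 3*v or w <= -1)).
Before the if: ((2*v = 6 or v < -2) -> (w > 3*v or w <= -1)) and ((not (2*v = 6 or v < -2)) -> (s = cnt - 5 and s + w = 6 and (s + 2*w > 8 -> (forall w_1. (w_1 > 3*v or w_1 <= -1))) and ((not (s + 2*w > 8)) -> (w > 3*v or w <= -1))))
Before v := x - 1: ((2*x = 8 or x < -1) -> (w > 3*x - 3 or w <= -1)) and ((not (2*x = 8 or x < -1)) -> (s = cnt - 5 and s + w = 6 and (s + 2*w > 8 -> (forall w_1. (w_1 > 3*x - 3 or w_1 <= -1))) and ((not (s + 2*w > 8)) -> (w > 3*x - 3 or w <= -1))))
Before w := 3*x + 2: (not (2*x = 8 or x < -1)) -> (s = cnt - 5 and s + 3*x = 4 and (s + 6*x > 4 -> (forall w_1. (w_1 > 3*x - 3 or w_1 <= -1))))
Answer: WP = (not (2*x = 8 or x < -1)) -> (s = cnt - 5 and s + 3*x = 4 and (s + 6*x > 4 -> (forall w_1. (w_1 > 3*x - 3 or w_1 <= -1))))


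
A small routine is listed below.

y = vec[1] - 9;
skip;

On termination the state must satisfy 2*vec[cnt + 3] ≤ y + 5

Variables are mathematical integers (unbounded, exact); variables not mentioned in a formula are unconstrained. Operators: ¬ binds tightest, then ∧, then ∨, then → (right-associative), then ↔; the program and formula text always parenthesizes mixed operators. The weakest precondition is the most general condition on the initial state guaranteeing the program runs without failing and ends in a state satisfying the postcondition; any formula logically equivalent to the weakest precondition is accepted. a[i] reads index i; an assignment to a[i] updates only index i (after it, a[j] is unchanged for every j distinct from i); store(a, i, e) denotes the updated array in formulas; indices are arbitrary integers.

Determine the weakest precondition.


Working backward. After the program, 2*vec[cnt + 3] ≤ y + 5 must hold.
Before skip: 2*vec[cnt + 3] ≤ y + 5
Before y := vec[1] - 9: 2*vec[cnt + 3] ≤ vec[1] - 4
Answer: WP = 2*vec[cnt + 3] ≤ vec[1] - 4


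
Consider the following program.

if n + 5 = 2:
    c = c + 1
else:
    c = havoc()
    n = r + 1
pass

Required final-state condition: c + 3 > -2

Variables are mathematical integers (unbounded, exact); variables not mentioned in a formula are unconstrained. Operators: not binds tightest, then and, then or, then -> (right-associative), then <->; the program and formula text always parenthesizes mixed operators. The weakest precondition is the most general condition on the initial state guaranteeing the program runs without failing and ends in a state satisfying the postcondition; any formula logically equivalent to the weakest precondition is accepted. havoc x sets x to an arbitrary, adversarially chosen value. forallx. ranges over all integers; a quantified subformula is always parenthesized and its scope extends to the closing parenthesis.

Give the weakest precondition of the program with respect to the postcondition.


Working backward. After the program, the postcondition c + 3 > -2 must hold; in canonical form it is c > -5.
Before skip: c > -5
Then branch requires c > -6; else branch requires forall c_1. c_1 > -5.
Before the if: (n = -3 -> c > -6) and ((not (n = -3)) -> (forall c_1. c_1 > -5))
Answer: WP = (n = -3 -> c > -6) and ((not (n = -3)) -> (forall c_1. c_1 > -5))


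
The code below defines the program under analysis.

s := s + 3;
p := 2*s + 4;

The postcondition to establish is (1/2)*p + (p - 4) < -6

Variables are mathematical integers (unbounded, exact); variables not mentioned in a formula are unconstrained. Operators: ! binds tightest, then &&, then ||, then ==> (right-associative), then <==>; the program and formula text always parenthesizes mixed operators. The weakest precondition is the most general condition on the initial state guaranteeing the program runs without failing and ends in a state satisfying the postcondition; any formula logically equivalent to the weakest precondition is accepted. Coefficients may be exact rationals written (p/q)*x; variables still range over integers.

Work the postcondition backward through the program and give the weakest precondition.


Working backward. After the program, the postcondition (1/2)*p + (p - 4) < -6 must hold; in canonical form it is (3/2)*p < -2.
Before p := 2*s + 4: 3*s < -8
Before s := s + 3: 3*s < -17
Answer: WP = 3*s < -17


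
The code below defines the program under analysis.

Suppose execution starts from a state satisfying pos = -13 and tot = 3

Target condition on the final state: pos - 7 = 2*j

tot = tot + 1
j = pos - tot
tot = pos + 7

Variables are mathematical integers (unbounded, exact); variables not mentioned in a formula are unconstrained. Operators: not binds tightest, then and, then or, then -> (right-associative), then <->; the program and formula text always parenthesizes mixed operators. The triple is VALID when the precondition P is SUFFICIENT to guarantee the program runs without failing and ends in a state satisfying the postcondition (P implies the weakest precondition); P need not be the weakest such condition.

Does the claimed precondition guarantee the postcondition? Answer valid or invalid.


Working backward. After the program, the postcondition pos - 7 = 2*j must hold; in canonical form it is pos = 2*j + 7.
Before tot := pos + 7: pos = 2*j + 7
Before j := pos - tot: 2*tot = pos + 7
Before tot := tot + 1: 2*tot = pos + 5
The weakest precondition is 2*tot = pos + 5.
Check whether pos = -13 and tot = 3 implies it.
Countermodel: at the initial state pos = -13, tot = 3, the precondition holds but the weakest precondition fails.
Answer: invalid


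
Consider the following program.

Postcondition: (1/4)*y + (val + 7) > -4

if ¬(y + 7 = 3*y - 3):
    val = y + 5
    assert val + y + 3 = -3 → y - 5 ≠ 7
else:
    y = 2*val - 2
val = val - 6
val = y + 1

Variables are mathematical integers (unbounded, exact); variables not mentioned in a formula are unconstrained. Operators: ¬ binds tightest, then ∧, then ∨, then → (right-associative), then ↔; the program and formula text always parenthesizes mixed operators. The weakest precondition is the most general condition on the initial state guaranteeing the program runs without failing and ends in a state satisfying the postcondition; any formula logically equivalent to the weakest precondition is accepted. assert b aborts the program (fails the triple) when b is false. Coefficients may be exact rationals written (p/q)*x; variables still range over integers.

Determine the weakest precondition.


Working backward. After the program, the postcondition (1/4)*y + (val + 7) > -4 must hold; in canonical form it is val + (1/4)*y > -11.
Before val := y + 1: (5/4)*y > -12
Before val := val - 6: (5/4)*y > -12
Then branch requires (2*y = -11 → y ≠ 12) ∧ (5/4)*y > -12; else branch requires (5/2)*val > -19/2.
Before the if: ((¬(2*y = 10)) → ((2*y = -11 → y ≠ 12) ∧ (5/4)*y > -12)) ∧ (2*y = 10 → (5/2)*val > -19/2)
Answer: WP = ((¬(2*y = 10)) → ((2*y = -11 → y ≠ 12) ∧ (5/4)*y > -12)) ∧ (2*y = 10 → (5/2)*val > -19/2)


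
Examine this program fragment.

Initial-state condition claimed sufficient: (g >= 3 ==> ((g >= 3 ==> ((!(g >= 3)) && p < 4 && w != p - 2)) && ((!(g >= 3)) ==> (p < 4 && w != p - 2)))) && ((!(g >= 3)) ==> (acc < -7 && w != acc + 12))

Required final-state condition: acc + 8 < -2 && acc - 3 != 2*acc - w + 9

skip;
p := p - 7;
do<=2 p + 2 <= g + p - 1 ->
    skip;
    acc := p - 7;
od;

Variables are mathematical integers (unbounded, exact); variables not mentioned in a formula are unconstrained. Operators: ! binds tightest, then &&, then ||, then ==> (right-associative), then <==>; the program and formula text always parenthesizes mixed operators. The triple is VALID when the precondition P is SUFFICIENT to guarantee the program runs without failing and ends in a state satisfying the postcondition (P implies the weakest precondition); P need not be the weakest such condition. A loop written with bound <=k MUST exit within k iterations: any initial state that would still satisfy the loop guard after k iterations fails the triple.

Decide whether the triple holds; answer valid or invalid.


Working backward. After the program, the postcondition acc + 8 < -2 && acc - 3 != 2*acc - w + 9 must hold; in canonical form it is acc < -10 && w != acc + 12.
Before the loop (bound <=2), unroll the exhaustion recursion (WP_0 = exit-now case; WP_j = one more guarded iteration, up to j = 2):
  WP_0: (!(g >= 3)) && acc < -10 && w != acc + 12
  WP_1: (g >= 3 ==> ((!(g >= 3)) && p < -3 && w != p + 5)) && ((!(g >= 3)) ==> (acc < -10 && w != acc + 12))
  WP_2: (g >= 3 ==> ((g >= 3 ==> ((!(g >= 3)) && p < -3 && w != p + 5)) && ((!(g >= 3)) ==> (p < -3 && w != p + 5)))) && ((!(g >= 3)) ==> (acc < -10 && w != acc + 12))
So before the loop: (g >= 3 ==> ((g >= 3 ==> ((!(g >= 3)) && p < -3 && w != p + 5)) && ((!(g >= 3)) ==> (p < -3 && w != p + 5)))) && ((!(g >= 3)) ==> (acc < -10 && w != acc + 12))
Before p := p - 7: (g >= 3 ==> ((g >= 3 ==> ((!(g >= 3)) && p < 4 && w != p - 2)) && ((!(g >= 3)) ==> (p < 4 && w != p - 2)))) && ((!(g >= 3)) ==> (acc < -10 && w != acc + 12))
Before skip: (g >= 3 ==> ((g >= 3 ==> ((!(g >= 3)) && p < 4 && w != p - 2)) && ((!(g >= 3)) ==> (p < 4 && w != p - 2)))) && ((!(g >= 3)) ==> (acc < -10 && w != acc + 12))
The weakest precondition is (g >= 3 ==> ((g >= 3 ==> ((!(g >= 3)) && p < 4 && w != p - 2)) && ((!(g >= 3)) ==> (p < 4 && w != p - 2)))) && ((!(g >= 3)) ==> (acc < -10 && w != acc + 12)).
Check whether (g >= 3 ==> ((g >= 3 ==> ((!(g >= 3)) && p < 4 && w != p - 2)) && ((!(g >= 3)) ==> (p < 4 && w != p - 2)))) && ((!(g >= 3)) ==> (acc < -7 && w != acc + 12)) implies it.
Countermodel: at the initial state acc = -10, g = 2, p = 0, w = 3, the precondition holds but the weakest precondition fails.
Answer: invalid


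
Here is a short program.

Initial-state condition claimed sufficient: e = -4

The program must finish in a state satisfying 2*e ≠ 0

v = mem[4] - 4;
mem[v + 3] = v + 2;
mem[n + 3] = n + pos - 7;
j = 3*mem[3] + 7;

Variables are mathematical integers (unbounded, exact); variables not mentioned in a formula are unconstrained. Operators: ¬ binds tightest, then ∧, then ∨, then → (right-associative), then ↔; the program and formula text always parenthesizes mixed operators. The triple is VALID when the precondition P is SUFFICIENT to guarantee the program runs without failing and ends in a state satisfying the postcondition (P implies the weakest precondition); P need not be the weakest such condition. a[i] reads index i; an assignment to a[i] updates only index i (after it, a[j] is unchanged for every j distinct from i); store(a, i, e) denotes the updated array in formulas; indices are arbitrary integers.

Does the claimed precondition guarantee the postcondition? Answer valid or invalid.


Working backward. After the program, 2*e ≠ 0 must hold.
Before j := 3*mem[3] + 7: 2*e ≠ 0
Before mem[n + 3] := n + pos - 7: 2*e ≠ 0
Before mem[v + 3] := v + 2: 2*e ≠ 0
Before v := mem[4] - 4: 2*e ≠ 0
The weakest precondition is 2*e ≠ 0.
Check whether e = -4 implies it.
Every state satisfying the precondition satisfies the weakest precondition: the implication holds.
Answer: valid


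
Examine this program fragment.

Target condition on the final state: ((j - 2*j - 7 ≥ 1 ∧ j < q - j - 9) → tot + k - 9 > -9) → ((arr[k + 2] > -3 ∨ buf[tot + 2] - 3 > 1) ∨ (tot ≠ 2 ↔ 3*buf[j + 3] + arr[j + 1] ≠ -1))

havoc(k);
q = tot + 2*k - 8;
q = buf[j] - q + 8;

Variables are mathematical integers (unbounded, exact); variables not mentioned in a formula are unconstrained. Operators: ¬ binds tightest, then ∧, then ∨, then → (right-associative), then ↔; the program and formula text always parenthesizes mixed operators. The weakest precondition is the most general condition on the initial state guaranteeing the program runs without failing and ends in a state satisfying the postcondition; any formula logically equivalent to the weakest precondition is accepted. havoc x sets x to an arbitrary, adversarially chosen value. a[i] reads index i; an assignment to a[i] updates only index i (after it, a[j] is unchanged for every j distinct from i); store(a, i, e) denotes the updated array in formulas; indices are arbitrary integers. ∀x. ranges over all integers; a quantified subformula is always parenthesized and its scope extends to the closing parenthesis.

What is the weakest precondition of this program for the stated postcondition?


Working backward. After the program, the postcondition ((j - 2*j - 7 ≥ 1 ∧ j < q - j - 9) → tot + k - 9 > -9) → ((arr[k + 2] > -3 ∨ buf[tot + 2] - 3 > 1) ∨ (tot ≠ 2 ↔ 3*buf[j + 3] + arr[j + 1] ≠ -1)) must hold; in canonical form it is ((j ≤ -8 ∧ 2*j < q - 9) → k + tot > 0) → (arr[k + 2] > -3 ∨ buf[tot + 2] > 4 ∨ (tot ≠ 2 ↔ arr[j + 1] + 3*buf[j + 3] ≠ -1)).
Before q := buf[j] - q + 8: ((j ≤ -8 ∧ 2*j + q < buf[j] - 1) → k + tot > 0) → (arr[k + 2] > -3 ∨ buf[tot + 2] > 4 ∨ (tot ≠ 2 ↔ arr[j + 1] + 3*buf[j + 3] ≠ -1))
Before q := tot + 2*k - 8: ((j ≤ -8 ∧ 2*j + 2*k + tot < buf[j] + 7) → k + tot > 0) → (arr[k + 2] > -3 ∨ buf[tot + 2] > 4 ∨ (tot ≠ 2 ↔ arr[j + 1] + 3*buf[j + 3] ≠ -1))
Before havoc k: ∀k_1. (((j ≤ -8 ∧ 2*j + 2*k_1 + tot < buf[j] + 7) → k_1 + tot > 0) → (arr[k_1 + 2] > -3 ∨ buf[tot + 2] > 4 ∨ (tot ≠ 2 ↔ arr[j + 1] + 3*buf[j + 3] ≠ -1)))
Answer: WP = ∀k_1. (((j ≤ -8 ∧ 2*j + 2*k_1 + tot < buf[j] + 7) → k_1 + tot > 0) → (arr[k_1 + 2] > -3 ∨ buf[tot + 2] > 4 ∨ (tot ≠ 2 ↔ arr[j + 1] + 3*buf[j + 3] ≠ -1)))
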